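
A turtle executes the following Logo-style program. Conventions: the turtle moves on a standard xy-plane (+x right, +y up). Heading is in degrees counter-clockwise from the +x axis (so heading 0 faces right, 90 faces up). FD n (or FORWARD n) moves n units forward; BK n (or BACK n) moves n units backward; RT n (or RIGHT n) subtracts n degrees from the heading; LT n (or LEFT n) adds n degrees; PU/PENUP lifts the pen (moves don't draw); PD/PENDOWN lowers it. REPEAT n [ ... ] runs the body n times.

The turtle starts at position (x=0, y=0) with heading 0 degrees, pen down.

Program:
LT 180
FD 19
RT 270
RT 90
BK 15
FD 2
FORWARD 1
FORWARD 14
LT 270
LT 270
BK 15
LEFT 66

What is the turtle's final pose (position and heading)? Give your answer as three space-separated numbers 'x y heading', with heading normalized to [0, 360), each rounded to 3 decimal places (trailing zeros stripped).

Executing turtle program step by step:
Start: pos=(0,0), heading=0, pen down
LT 180: heading 0 -> 180
FD 19: (0,0) -> (-19,0) [heading=180, draw]
RT 270: heading 180 -> 270
RT 90: heading 270 -> 180
BK 15: (-19,0) -> (-4,0) [heading=180, draw]
FD 2: (-4,0) -> (-6,0) [heading=180, draw]
FD 1: (-6,0) -> (-7,0) [heading=180, draw]
FD 14: (-7,0) -> (-21,0) [heading=180, draw]
LT 270: heading 180 -> 90
LT 270: heading 90 -> 0
BK 15: (-21,0) -> (-36,0) [heading=0, draw]
LT 66: heading 0 -> 66
Final: pos=(-36,0), heading=66, 6 segment(s) drawn

Answer: -36 0 66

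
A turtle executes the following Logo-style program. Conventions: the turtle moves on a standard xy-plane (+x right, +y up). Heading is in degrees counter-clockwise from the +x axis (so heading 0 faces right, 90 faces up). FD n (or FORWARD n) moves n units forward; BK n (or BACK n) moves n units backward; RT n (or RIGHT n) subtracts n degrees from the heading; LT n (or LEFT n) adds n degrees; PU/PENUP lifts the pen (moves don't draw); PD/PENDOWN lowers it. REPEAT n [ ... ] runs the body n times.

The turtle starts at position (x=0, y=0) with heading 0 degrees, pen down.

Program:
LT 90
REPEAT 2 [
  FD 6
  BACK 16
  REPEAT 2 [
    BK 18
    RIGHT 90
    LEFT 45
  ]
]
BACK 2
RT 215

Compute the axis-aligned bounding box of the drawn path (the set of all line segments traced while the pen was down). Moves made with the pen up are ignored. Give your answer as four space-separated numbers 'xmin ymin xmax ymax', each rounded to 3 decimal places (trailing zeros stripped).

Executing turtle program step by step:
Start: pos=(0,0), heading=0, pen down
LT 90: heading 0 -> 90
REPEAT 2 [
  -- iteration 1/2 --
  FD 6: (0,0) -> (0,6) [heading=90, draw]
  BK 16: (0,6) -> (0,-10) [heading=90, draw]
  REPEAT 2 [
    -- iteration 1/2 --
    BK 18: (0,-10) -> (0,-28) [heading=90, draw]
    RT 90: heading 90 -> 0
    LT 45: heading 0 -> 45
    -- iteration 2/2 --
    BK 18: (0,-28) -> (-12.728,-40.728) [heading=45, draw]
    RT 90: heading 45 -> 315
    LT 45: heading 315 -> 0
  ]
  -- iteration 2/2 --
  FD 6: (-12.728,-40.728) -> (-6.728,-40.728) [heading=0, draw]
  BK 16: (-6.728,-40.728) -> (-22.728,-40.728) [heading=0, draw]
  REPEAT 2 [
    -- iteration 1/2 --
    BK 18: (-22.728,-40.728) -> (-40.728,-40.728) [heading=0, draw]
    RT 90: heading 0 -> 270
    LT 45: heading 270 -> 315
    -- iteration 2/2 --
    BK 18: (-40.728,-40.728) -> (-53.456,-28) [heading=315, draw]
    RT 90: heading 315 -> 225
    LT 45: heading 225 -> 270
  ]
]
BK 2: (-53.456,-28) -> (-53.456,-26) [heading=270, draw]
RT 215: heading 270 -> 55
Final: pos=(-53.456,-26), heading=55, 9 segment(s) drawn

Segment endpoints: x in {-53.456, -40.728, -22.728, -12.728, -6.728, 0, 0, 0, 0}, y in {-40.728, -28, -28, -26, -10, 0, 6}
xmin=-53.456, ymin=-40.728, xmax=0, ymax=6

Answer: -53.456 -40.728 0 6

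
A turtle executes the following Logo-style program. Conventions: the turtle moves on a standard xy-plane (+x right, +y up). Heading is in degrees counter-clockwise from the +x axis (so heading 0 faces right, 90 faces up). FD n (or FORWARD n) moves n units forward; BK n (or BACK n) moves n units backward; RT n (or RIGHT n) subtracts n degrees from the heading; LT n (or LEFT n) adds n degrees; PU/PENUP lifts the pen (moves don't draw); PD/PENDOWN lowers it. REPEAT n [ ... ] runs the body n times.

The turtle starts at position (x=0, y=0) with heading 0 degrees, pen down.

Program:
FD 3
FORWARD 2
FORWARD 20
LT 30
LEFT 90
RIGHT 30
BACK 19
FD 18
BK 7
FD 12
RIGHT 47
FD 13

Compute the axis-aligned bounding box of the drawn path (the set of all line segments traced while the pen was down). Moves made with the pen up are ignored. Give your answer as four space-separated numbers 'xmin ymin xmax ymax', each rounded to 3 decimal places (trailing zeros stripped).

Answer: 0 -19 34.508 12.866

Derivation:
Executing turtle program step by step:
Start: pos=(0,0), heading=0, pen down
FD 3: (0,0) -> (3,0) [heading=0, draw]
FD 2: (3,0) -> (5,0) [heading=0, draw]
FD 20: (5,0) -> (25,0) [heading=0, draw]
LT 30: heading 0 -> 30
LT 90: heading 30 -> 120
RT 30: heading 120 -> 90
BK 19: (25,0) -> (25,-19) [heading=90, draw]
FD 18: (25,-19) -> (25,-1) [heading=90, draw]
BK 7: (25,-1) -> (25,-8) [heading=90, draw]
FD 12: (25,-8) -> (25,4) [heading=90, draw]
RT 47: heading 90 -> 43
FD 13: (25,4) -> (34.508,12.866) [heading=43, draw]
Final: pos=(34.508,12.866), heading=43, 8 segment(s) drawn

Segment endpoints: x in {0, 3, 5, 25, 34.508}, y in {-19, -8, -1, 0, 4, 12.866}
xmin=0, ymin=-19, xmax=34.508, ymax=12.866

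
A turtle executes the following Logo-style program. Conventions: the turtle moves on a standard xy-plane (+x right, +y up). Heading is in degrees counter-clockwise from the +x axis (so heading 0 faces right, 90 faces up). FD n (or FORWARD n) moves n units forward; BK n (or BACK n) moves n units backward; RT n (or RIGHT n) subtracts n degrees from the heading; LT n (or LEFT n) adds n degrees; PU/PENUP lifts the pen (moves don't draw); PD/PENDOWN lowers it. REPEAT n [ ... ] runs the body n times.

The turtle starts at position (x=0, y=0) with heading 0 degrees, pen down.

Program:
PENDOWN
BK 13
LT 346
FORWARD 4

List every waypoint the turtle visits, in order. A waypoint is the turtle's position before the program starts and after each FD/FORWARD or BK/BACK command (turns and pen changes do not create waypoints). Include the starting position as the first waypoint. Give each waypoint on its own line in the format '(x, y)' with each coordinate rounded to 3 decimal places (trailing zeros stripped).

Executing turtle program step by step:
Start: pos=(0,0), heading=0, pen down
PD: pen down
BK 13: (0,0) -> (-13,0) [heading=0, draw]
LT 346: heading 0 -> 346
FD 4: (-13,0) -> (-9.119,-0.968) [heading=346, draw]
Final: pos=(-9.119,-0.968), heading=346, 2 segment(s) drawn
Waypoints (3 total):
(0, 0)
(-13, 0)
(-9.119, -0.968)

Answer: (0, 0)
(-13, 0)
(-9.119, -0.968)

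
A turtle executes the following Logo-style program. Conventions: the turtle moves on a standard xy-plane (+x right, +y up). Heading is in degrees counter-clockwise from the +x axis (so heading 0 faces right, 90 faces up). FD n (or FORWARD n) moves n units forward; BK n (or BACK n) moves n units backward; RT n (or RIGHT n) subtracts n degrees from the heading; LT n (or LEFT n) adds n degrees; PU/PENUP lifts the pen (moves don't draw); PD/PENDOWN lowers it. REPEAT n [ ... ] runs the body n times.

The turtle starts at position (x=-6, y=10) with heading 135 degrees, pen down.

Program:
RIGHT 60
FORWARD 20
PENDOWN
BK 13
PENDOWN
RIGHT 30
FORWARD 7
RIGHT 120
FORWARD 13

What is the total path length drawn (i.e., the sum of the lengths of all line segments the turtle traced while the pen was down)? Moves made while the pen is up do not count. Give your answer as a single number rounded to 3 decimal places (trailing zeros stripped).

Executing turtle program step by step:
Start: pos=(-6,10), heading=135, pen down
RT 60: heading 135 -> 75
FD 20: (-6,10) -> (-0.824,29.319) [heading=75, draw]
PD: pen down
BK 13: (-0.824,29.319) -> (-4.188,16.761) [heading=75, draw]
PD: pen down
RT 30: heading 75 -> 45
FD 7: (-4.188,16.761) -> (0.761,21.711) [heading=45, draw]
RT 120: heading 45 -> 285
FD 13: (0.761,21.711) -> (4.126,9.154) [heading=285, draw]
Final: pos=(4.126,9.154), heading=285, 4 segment(s) drawn

Segment lengths:
  seg 1: (-6,10) -> (-0.824,29.319), length = 20
  seg 2: (-0.824,29.319) -> (-4.188,16.761), length = 13
  seg 3: (-4.188,16.761) -> (0.761,21.711), length = 7
  seg 4: (0.761,21.711) -> (4.126,9.154), length = 13
Total = 53

Answer: 53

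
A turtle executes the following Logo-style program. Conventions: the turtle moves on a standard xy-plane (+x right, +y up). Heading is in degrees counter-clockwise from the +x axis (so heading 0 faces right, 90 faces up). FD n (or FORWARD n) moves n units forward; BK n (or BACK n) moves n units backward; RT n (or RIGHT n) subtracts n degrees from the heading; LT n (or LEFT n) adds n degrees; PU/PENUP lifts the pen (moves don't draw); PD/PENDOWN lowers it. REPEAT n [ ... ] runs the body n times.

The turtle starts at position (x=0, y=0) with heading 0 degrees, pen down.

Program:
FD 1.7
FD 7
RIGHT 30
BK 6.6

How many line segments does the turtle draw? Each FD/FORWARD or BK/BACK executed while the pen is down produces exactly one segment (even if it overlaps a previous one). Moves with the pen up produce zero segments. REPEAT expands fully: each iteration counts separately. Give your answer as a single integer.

Executing turtle program step by step:
Start: pos=(0,0), heading=0, pen down
FD 1.7: (0,0) -> (1.7,0) [heading=0, draw]
FD 7: (1.7,0) -> (8.7,0) [heading=0, draw]
RT 30: heading 0 -> 330
BK 6.6: (8.7,0) -> (2.984,3.3) [heading=330, draw]
Final: pos=(2.984,3.3), heading=330, 3 segment(s) drawn
Segments drawn: 3

Answer: 3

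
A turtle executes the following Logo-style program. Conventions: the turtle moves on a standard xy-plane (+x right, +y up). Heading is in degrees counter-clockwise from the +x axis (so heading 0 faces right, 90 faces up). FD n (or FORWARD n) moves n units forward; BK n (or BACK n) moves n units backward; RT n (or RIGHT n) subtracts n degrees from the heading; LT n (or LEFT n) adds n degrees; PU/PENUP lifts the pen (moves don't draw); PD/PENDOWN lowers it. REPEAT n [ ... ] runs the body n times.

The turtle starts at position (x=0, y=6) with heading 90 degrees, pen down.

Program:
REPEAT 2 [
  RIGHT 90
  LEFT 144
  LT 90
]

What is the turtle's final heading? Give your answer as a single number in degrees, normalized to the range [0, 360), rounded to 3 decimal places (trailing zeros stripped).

Answer: 18

Derivation:
Executing turtle program step by step:
Start: pos=(0,6), heading=90, pen down
REPEAT 2 [
  -- iteration 1/2 --
  RT 90: heading 90 -> 0
  LT 144: heading 0 -> 144
  LT 90: heading 144 -> 234
  -- iteration 2/2 --
  RT 90: heading 234 -> 144
  LT 144: heading 144 -> 288
  LT 90: heading 288 -> 18
]
Final: pos=(0,6), heading=18, 0 segment(s) drawn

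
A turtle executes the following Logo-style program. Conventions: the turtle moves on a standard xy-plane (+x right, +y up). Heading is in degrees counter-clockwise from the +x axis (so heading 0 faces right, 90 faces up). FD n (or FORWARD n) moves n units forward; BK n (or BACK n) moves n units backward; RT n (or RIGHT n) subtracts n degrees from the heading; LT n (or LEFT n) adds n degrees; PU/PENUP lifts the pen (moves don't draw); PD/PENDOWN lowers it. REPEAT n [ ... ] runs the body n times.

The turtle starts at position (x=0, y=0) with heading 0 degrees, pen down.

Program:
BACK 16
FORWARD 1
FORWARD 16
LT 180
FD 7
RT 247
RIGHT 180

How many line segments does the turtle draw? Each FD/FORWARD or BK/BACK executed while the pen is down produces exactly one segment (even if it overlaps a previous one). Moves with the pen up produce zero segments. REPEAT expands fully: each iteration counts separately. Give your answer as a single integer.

Answer: 4

Derivation:
Executing turtle program step by step:
Start: pos=(0,0), heading=0, pen down
BK 16: (0,0) -> (-16,0) [heading=0, draw]
FD 1: (-16,0) -> (-15,0) [heading=0, draw]
FD 16: (-15,0) -> (1,0) [heading=0, draw]
LT 180: heading 0 -> 180
FD 7: (1,0) -> (-6,0) [heading=180, draw]
RT 247: heading 180 -> 293
RT 180: heading 293 -> 113
Final: pos=(-6,0), heading=113, 4 segment(s) drawn
Segments drawn: 4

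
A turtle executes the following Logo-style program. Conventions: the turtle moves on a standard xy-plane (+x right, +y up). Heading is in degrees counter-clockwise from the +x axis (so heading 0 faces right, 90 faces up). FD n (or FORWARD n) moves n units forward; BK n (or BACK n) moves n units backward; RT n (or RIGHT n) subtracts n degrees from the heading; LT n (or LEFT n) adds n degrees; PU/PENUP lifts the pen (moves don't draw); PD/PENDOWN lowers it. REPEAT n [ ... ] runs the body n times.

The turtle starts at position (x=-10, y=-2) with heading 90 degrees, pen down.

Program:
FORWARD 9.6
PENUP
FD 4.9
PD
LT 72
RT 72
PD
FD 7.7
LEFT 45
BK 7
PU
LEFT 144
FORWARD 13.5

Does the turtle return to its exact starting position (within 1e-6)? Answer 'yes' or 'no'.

Executing turtle program step by step:
Start: pos=(-10,-2), heading=90, pen down
FD 9.6: (-10,-2) -> (-10,7.6) [heading=90, draw]
PU: pen up
FD 4.9: (-10,7.6) -> (-10,12.5) [heading=90, move]
PD: pen down
LT 72: heading 90 -> 162
RT 72: heading 162 -> 90
PD: pen down
FD 7.7: (-10,12.5) -> (-10,20.2) [heading=90, draw]
LT 45: heading 90 -> 135
BK 7: (-10,20.2) -> (-5.05,15.25) [heading=135, draw]
PU: pen up
LT 144: heading 135 -> 279
FD 13.5: (-5.05,15.25) -> (-2.938,1.916) [heading=279, move]
Final: pos=(-2.938,1.916), heading=279, 3 segment(s) drawn

Start position: (-10, -2)
Final position: (-2.938, 1.916)
Distance = 8.075; >= 1e-6 -> NOT closed

Answer: no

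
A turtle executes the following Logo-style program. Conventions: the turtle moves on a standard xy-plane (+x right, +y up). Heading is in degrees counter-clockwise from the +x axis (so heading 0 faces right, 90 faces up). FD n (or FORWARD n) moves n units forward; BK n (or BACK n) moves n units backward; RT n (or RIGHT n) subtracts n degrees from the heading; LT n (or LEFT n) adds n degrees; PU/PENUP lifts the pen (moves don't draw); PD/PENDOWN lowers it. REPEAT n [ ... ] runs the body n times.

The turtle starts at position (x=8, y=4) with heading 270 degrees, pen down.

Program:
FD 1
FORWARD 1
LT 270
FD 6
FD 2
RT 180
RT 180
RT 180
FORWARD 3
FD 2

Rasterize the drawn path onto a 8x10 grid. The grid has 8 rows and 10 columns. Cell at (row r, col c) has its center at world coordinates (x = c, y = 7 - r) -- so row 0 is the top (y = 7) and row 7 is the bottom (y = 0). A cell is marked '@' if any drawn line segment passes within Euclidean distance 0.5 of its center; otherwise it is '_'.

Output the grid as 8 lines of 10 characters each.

Segment 0: (8,4) -> (8,3)
Segment 1: (8,3) -> (8,2)
Segment 2: (8,2) -> (2,2)
Segment 3: (2,2) -> (0,2)
Segment 4: (0,2) -> (3,2)
Segment 5: (3,2) -> (5,2)

Answer: __________
__________
__________
________@_
________@_
@@@@@@@@@_
__________
__________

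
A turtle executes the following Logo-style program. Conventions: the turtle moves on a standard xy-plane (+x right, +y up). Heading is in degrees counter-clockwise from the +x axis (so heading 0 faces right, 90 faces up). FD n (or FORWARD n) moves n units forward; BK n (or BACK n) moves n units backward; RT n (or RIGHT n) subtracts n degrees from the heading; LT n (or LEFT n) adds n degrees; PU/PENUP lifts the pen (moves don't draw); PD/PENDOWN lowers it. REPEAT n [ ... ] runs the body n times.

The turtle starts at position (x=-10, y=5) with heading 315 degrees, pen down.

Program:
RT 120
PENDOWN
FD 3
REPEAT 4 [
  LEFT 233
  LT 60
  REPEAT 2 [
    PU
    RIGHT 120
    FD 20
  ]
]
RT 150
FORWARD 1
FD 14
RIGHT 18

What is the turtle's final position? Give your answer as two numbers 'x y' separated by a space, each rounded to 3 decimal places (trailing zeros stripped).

Executing turtle program step by step:
Start: pos=(-10,5), heading=315, pen down
RT 120: heading 315 -> 195
PD: pen down
FD 3: (-10,5) -> (-12.898,4.224) [heading=195, draw]
REPEAT 4 [
  -- iteration 1/4 --
  LT 233: heading 195 -> 68
  LT 60: heading 68 -> 128
  REPEAT 2 [
    -- iteration 1/2 --
    PU: pen up
    RT 120: heading 128 -> 8
    FD 20: (-12.898,4.224) -> (6.908,7.007) [heading=8, move]
    -- iteration 2/2 --
    PU: pen up
    RT 120: heading 8 -> 248
    FD 20: (6.908,7.007) -> (-0.585,-11.537) [heading=248, move]
  ]
  -- iteration 2/4 --
  LT 233: heading 248 -> 121
  LT 60: heading 121 -> 181
  REPEAT 2 [
    -- iteration 1/2 --
    PU: pen up
    RT 120: heading 181 -> 61
    FD 20: (-0.585,-11.537) -> (9.112,5.956) [heading=61, move]
    -- iteration 2/2 --
    PU: pen up
    RT 120: heading 61 -> 301
    FD 20: (9.112,5.956) -> (19.412,-11.188) [heading=301, move]
  ]
  -- iteration 3/4 --
  LT 233: heading 301 -> 174
  LT 60: heading 174 -> 234
  REPEAT 2 [
    -- iteration 1/2 --
    PU: pen up
    RT 120: heading 234 -> 114
    FD 20: (19.412,-11.188) -> (11.278,7.083) [heading=114, move]
    -- iteration 2/2 --
    PU: pen up
    RT 120: heading 114 -> 354
    FD 20: (11.278,7.083) -> (31.168,4.993) [heading=354, move]
  ]
  -- iteration 4/4 --
  LT 233: heading 354 -> 227
  LT 60: heading 227 -> 287
  REPEAT 2 [
    -- iteration 1/2 --
    PU: pen up
    RT 120: heading 287 -> 167
    FD 20: (31.168,4.993) -> (11.681,9.492) [heading=167, move]
    -- iteration 2/2 --
    PU: pen up
    RT 120: heading 167 -> 47
    FD 20: (11.681,9.492) -> (25.321,24.119) [heading=47, move]
  ]
]
RT 150: heading 47 -> 257
FD 1: (25.321,24.119) -> (25.096,23.144) [heading=257, move]
FD 14: (25.096,23.144) -> (21.946,9.503) [heading=257, move]
RT 18: heading 257 -> 239
Final: pos=(21.946,9.503), heading=239, 1 segment(s) drawn

Answer: 21.946 9.503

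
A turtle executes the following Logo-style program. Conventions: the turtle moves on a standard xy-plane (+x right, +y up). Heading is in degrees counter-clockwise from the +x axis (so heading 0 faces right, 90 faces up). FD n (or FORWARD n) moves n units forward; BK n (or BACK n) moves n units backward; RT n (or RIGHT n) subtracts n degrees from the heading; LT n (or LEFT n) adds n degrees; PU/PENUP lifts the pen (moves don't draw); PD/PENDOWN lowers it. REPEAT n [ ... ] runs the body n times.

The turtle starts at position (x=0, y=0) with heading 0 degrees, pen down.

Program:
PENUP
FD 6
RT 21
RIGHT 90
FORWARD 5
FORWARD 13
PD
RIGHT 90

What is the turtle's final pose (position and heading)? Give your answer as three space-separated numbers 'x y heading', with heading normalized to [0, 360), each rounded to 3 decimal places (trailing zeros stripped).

Answer: -0.451 -16.804 159

Derivation:
Executing turtle program step by step:
Start: pos=(0,0), heading=0, pen down
PU: pen up
FD 6: (0,0) -> (6,0) [heading=0, move]
RT 21: heading 0 -> 339
RT 90: heading 339 -> 249
FD 5: (6,0) -> (4.208,-4.668) [heading=249, move]
FD 13: (4.208,-4.668) -> (-0.451,-16.804) [heading=249, move]
PD: pen down
RT 90: heading 249 -> 159
Final: pos=(-0.451,-16.804), heading=159, 0 segment(s) drawn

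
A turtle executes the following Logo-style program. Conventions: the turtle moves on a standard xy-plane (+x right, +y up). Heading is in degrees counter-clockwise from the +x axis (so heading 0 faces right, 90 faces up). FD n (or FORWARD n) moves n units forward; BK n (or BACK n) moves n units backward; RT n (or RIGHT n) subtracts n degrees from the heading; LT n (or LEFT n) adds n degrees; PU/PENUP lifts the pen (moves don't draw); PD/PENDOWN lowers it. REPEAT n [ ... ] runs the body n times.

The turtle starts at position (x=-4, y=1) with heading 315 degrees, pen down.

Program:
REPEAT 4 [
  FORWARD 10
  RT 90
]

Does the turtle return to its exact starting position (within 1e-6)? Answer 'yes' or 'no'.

Executing turtle program step by step:
Start: pos=(-4,1), heading=315, pen down
REPEAT 4 [
  -- iteration 1/4 --
  FD 10: (-4,1) -> (3.071,-6.071) [heading=315, draw]
  RT 90: heading 315 -> 225
  -- iteration 2/4 --
  FD 10: (3.071,-6.071) -> (-4,-13.142) [heading=225, draw]
  RT 90: heading 225 -> 135
  -- iteration 3/4 --
  FD 10: (-4,-13.142) -> (-11.071,-6.071) [heading=135, draw]
  RT 90: heading 135 -> 45
  -- iteration 4/4 --
  FD 10: (-11.071,-6.071) -> (-4,1) [heading=45, draw]
  RT 90: heading 45 -> 315
]
Final: pos=(-4,1), heading=315, 4 segment(s) drawn

Start position: (-4, 1)
Final position: (-4, 1)
Distance = 0; < 1e-6 -> CLOSED

Answer: yes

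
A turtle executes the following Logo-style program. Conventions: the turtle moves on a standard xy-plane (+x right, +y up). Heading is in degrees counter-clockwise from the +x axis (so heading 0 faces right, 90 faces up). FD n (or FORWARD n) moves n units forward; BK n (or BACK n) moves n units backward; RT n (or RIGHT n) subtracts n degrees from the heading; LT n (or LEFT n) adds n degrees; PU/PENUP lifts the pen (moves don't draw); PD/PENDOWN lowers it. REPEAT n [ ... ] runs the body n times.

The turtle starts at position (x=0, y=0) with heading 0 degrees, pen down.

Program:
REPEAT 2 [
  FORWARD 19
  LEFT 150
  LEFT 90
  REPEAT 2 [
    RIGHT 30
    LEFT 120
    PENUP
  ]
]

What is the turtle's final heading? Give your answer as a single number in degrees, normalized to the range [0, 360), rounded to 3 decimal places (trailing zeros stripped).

Answer: 120

Derivation:
Executing turtle program step by step:
Start: pos=(0,0), heading=0, pen down
REPEAT 2 [
  -- iteration 1/2 --
  FD 19: (0,0) -> (19,0) [heading=0, draw]
  LT 150: heading 0 -> 150
  LT 90: heading 150 -> 240
  REPEAT 2 [
    -- iteration 1/2 --
    RT 30: heading 240 -> 210
    LT 120: heading 210 -> 330
    PU: pen up
    -- iteration 2/2 --
    RT 30: heading 330 -> 300
    LT 120: heading 300 -> 60
    PU: pen up
  ]
  -- iteration 2/2 --
  FD 19: (19,0) -> (28.5,16.454) [heading=60, move]
  LT 150: heading 60 -> 210
  LT 90: heading 210 -> 300
  REPEAT 2 [
    -- iteration 1/2 --
    RT 30: heading 300 -> 270
    LT 120: heading 270 -> 30
    PU: pen up
    -- iteration 2/2 --
    RT 30: heading 30 -> 0
    LT 120: heading 0 -> 120
    PU: pen up
  ]
]
Final: pos=(28.5,16.454), heading=120, 1 segment(s) drawn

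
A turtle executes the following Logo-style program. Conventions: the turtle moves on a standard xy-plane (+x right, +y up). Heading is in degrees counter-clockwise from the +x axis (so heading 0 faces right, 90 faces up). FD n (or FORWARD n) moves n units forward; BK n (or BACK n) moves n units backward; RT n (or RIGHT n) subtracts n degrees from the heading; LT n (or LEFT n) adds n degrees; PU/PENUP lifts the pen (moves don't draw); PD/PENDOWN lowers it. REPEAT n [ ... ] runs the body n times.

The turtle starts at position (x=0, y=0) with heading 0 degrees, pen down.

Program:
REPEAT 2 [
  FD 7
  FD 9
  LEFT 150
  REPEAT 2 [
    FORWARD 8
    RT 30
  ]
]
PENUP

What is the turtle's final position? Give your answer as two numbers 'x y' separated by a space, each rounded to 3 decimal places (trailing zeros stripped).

Executing turtle program step by step:
Start: pos=(0,0), heading=0, pen down
REPEAT 2 [
  -- iteration 1/2 --
  FD 7: (0,0) -> (7,0) [heading=0, draw]
  FD 9: (7,0) -> (16,0) [heading=0, draw]
  LT 150: heading 0 -> 150
  REPEAT 2 [
    -- iteration 1/2 --
    FD 8: (16,0) -> (9.072,4) [heading=150, draw]
    RT 30: heading 150 -> 120
    -- iteration 2/2 --
    FD 8: (9.072,4) -> (5.072,10.928) [heading=120, draw]
    RT 30: heading 120 -> 90
  ]
  -- iteration 2/2 --
  FD 7: (5.072,10.928) -> (5.072,17.928) [heading=90, draw]
  FD 9: (5.072,17.928) -> (5.072,26.928) [heading=90, draw]
  LT 150: heading 90 -> 240
  REPEAT 2 [
    -- iteration 1/2 --
    FD 8: (5.072,26.928) -> (1.072,20) [heading=240, draw]
    RT 30: heading 240 -> 210
    -- iteration 2/2 --
    FD 8: (1.072,20) -> (-5.856,16) [heading=210, draw]
    RT 30: heading 210 -> 180
  ]
]
PU: pen up
Final: pos=(-5.856,16), heading=180, 8 segment(s) drawn

Answer: -5.856 16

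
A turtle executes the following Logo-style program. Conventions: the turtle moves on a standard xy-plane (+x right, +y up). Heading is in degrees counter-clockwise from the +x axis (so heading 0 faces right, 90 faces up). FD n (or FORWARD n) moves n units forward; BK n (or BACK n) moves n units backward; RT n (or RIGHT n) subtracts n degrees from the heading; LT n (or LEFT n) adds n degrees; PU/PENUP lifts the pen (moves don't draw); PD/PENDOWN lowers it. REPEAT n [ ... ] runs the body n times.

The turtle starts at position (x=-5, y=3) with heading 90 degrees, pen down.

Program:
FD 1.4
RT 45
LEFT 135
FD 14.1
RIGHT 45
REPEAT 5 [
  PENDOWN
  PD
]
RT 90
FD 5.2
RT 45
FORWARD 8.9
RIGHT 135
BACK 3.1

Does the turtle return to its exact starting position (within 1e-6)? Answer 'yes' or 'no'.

Answer: no

Derivation:
Executing turtle program step by step:
Start: pos=(-5,3), heading=90, pen down
FD 1.4: (-5,3) -> (-5,4.4) [heading=90, draw]
RT 45: heading 90 -> 45
LT 135: heading 45 -> 180
FD 14.1: (-5,4.4) -> (-19.1,4.4) [heading=180, draw]
RT 45: heading 180 -> 135
REPEAT 5 [
  -- iteration 1/5 --
  PD: pen down
  PD: pen down
  -- iteration 2/5 --
  PD: pen down
  PD: pen down
  -- iteration 3/5 --
  PD: pen down
  PD: pen down
  -- iteration 4/5 --
  PD: pen down
  PD: pen down
  -- iteration 5/5 --
  PD: pen down
  PD: pen down
]
RT 90: heading 135 -> 45
FD 5.2: (-19.1,4.4) -> (-15.423,8.077) [heading=45, draw]
RT 45: heading 45 -> 0
FD 8.9: (-15.423,8.077) -> (-6.523,8.077) [heading=0, draw]
RT 135: heading 0 -> 225
BK 3.1: (-6.523,8.077) -> (-4.331,10.269) [heading=225, draw]
Final: pos=(-4.331,10.269), heading=225, 5 segment(s) drawn

Start position: (-5, 3)
Final position: (-4.331, 10.269)
Distance = 7.3; >= 1e-6 -> NOT closed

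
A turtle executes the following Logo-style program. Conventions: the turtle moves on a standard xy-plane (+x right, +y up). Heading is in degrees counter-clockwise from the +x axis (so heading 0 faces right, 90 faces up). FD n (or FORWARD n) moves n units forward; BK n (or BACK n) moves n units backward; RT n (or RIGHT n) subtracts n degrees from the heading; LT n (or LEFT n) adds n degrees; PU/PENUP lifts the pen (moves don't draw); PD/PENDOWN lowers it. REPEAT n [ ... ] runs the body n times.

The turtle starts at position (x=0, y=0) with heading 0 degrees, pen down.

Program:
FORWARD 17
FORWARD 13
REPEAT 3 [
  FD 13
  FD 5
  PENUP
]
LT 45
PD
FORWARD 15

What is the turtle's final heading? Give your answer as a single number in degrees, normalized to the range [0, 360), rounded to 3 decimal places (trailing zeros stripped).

Answer: 45

Derivation:
Executing turtle program step by step:
Start: pos=(0,0), heading=0, pen down
FD 17: (0,0) -> (17,0) [heading=0, draw]
FD 13: (17,0) -> (30,0) [heading=0, draw]
REPEAT 3 [
  -- iteration 1/3 --
  FD 13: (30,0) -> (43,0) [heading=0, draw]
  FD 5: (43,0) -> (48,0) [heading=0, draw]
  PU: pen up
  -- iteration 2/3 --
  FD 13: (48,0) -> (61,0) [heading=0, move]
  FD 5: (61,0) -> (66,0) [heading=0, move]
  PU: pen up
  -- iteration 3/3 --
  FD 13: (66,0) -> (79,0) [heading=0, move]
  FD 5: (79,0) -> (84,0) [heading=0, move]
  PU: pen up
]
LT 45: heading 0 -> 45
PD: pen down
FD 15: (84,0) -> (94.607,10.607) [heading=45, draw]
Final: pos=(94.607,10.607), heading=45, 5 segment(s) drawn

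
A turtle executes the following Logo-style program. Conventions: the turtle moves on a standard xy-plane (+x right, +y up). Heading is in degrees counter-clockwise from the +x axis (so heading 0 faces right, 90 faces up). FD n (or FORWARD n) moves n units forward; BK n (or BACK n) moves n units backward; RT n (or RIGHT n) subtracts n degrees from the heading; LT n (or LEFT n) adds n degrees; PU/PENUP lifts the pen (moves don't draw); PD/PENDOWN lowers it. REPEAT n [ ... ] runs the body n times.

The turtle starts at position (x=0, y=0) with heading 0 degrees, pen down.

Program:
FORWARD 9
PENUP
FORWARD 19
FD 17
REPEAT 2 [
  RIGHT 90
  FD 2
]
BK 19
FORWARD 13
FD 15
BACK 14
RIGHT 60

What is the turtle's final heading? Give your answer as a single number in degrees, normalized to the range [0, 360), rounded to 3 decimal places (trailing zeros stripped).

Answer: 120

Derivation:
Executing turtle program step by step:
Start: pos=(0,0), heading=0, pen down
FD 9: (0,0) -> (9,0) [heading=0, draw]
PU: pen up
FD 19: (9,0) -> (28,0) [heading=0, move]
FD 17: (28,0) -> (45,0) [heading=0, move]
REPEAT 2 [
  -- iteration 1/2 --
  RT 90: heading 0 -> 270
  FD 2: (45,0) -> (45,-2) [heading=270, move]
  -- iteration 2/2 --
  RT 90: heading 270 -> 180
  FD 2: (45,-2) -> (43,-2) [heading=180, move]
]
BK 19: (43,-2) -> (62,-2) [heading=180, move]
FD 13: (62,-2) -> (49,-2) [heading=180, move]
FD 15: (49,-2) -> (34,-2) [heading=180, move]
BK 14: (34,-2) -> (48,-2) [heading=180, move]
RT 60: heading 180 -> 120
Final: pos=(48,-2), heading=120, 1 segment(s) drawn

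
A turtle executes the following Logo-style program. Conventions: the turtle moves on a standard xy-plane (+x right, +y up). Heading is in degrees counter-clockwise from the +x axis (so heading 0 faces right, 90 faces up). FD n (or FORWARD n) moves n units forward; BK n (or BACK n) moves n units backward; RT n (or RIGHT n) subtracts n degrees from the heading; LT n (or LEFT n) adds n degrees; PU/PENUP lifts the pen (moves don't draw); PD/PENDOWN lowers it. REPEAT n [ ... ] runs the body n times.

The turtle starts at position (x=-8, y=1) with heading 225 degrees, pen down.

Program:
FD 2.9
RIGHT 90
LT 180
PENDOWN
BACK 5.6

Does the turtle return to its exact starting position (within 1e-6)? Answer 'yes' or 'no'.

Answer: no

Derivation:
Executing turtle program step by step:
Start: pos=(-8,1), heading=225, pen down
FD 2.9: (-8,1) -> (-10.051,-1.051) [heading=225, draw]
RT 90: heading 225 -> 135
LT 180: heading 135 -> 315
PD: pen down
BK 5.6: (-10.051,-1.051) -> (-14.01,2.909) [heading=315, draw]
Final: pos=(-14.01,2.909), heading=315, 2 segment(s) drawn

Start position: (-8, 1)
Final position: (-14.01, 2.909)
Distance = 6.306; >= 1e-6 -> NOT closed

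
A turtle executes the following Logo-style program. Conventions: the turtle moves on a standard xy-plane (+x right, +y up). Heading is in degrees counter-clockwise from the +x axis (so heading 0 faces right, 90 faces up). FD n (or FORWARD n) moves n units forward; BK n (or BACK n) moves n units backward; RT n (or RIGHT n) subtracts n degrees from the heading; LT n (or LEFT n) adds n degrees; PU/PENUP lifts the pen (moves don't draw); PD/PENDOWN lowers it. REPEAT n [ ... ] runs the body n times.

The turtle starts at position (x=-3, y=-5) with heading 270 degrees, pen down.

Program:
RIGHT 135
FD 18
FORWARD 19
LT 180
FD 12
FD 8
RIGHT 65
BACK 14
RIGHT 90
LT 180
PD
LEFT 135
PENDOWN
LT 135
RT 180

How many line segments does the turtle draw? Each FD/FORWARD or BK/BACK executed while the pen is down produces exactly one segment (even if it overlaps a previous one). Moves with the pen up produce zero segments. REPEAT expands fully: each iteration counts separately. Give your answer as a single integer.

Answer: 5

Derivation:
Executing turtle program step by step:
Start: pos=(-3,-5), heading=270, pen down
RT 135: heading 270 -> 135
FD 18: (-3,-5) -> (-15.728,7.728) [heading=135, draw]
FD 19: (-15.728,7.728) -> (-29.163,21.163) [heading=135, draw]
LT 180: heading 135 -> 315
FD 12: (-29.163,21.163) -> (-20.678,12.678) [heading=315, draw]
FD 8: (-20.678,12.678) -> (-15.021,7.021) [heading=315, draw]
RT 65: heading 315 -> 250
BK 14: (-15.021,7.021) -> (-10.233,20.177) [heading=250, draw]
RT 90: heading 250 -> 160
LT 180: heading 160 -> 340
PD: pen down
LT 135: heading 340 -> 115
PD: pen down
LT 135: heading 115 -> 250
RT 180: heading 250 -> 70
Final: pos=(-10.233,20.177), heading=70, 5 segment(s) drawn
Segments drawn: 5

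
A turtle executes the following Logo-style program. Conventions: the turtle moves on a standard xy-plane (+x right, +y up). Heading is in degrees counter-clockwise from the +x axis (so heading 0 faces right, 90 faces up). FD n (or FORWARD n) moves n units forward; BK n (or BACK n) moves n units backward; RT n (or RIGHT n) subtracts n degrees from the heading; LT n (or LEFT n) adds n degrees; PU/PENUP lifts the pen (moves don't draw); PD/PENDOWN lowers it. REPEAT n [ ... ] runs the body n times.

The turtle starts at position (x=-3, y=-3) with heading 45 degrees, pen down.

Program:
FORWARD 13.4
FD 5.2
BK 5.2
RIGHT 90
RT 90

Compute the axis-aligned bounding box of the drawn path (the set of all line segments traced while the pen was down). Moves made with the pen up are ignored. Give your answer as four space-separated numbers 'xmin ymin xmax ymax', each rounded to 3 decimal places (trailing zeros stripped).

Executing turtle program step by step:
Start: pos=(-3,-3), heading=45, pen down
FD 13.4: (-3,-3) -> (6.475,6.475) [heading=45, draw]
FD 5.2: (6.475,6.475) -> (10.152,10.152) [heading=45, draw]
BK 5.2: (10.152,10.152) -> (6.475,6.475) [heading=45, draw]
RT 90: heading 45 -> 315
RT 90: heading 315 -> 225
Final: pos=(6.475,6.475), heading=225, 3 segment(s) drawn

Segment endpoints: x in {-3, 6.475, 10.152}, y in {-3, 6.475, 10.152}
xmin=-3, ymin=-3, xmax=10.152, ymax=10.152

Answer: -3 -3 10.152 10.152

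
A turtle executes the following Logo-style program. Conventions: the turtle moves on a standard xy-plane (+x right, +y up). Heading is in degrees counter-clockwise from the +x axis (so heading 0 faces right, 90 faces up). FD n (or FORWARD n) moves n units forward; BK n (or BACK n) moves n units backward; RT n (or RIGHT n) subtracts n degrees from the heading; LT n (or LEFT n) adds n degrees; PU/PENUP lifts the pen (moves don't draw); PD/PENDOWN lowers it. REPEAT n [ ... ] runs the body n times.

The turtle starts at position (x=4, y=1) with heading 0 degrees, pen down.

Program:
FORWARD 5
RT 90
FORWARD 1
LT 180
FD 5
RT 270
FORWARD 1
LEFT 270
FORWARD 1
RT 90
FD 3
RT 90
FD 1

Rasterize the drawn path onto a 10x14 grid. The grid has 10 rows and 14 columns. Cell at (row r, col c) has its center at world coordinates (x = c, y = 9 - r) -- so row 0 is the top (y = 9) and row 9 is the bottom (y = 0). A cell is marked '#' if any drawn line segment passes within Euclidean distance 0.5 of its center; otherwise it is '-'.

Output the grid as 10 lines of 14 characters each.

Segment 0: (4,1) -> (9,1)
Segment 1: (9,1) -> (9,0)
Segment 2: (9,0) -> (9,5)
Segment 3: (9,5) -> (8,5)
Segment 4: (8,5) -> (8,6)
Segment 5: (8,6) -> (11,6)
Segment 6: (11,6) -> (11,5)

Answer: --------------
--------------
--------------
--------####--
--------##-#--
---------#----
---------#----
---------#----
----######----
---------#----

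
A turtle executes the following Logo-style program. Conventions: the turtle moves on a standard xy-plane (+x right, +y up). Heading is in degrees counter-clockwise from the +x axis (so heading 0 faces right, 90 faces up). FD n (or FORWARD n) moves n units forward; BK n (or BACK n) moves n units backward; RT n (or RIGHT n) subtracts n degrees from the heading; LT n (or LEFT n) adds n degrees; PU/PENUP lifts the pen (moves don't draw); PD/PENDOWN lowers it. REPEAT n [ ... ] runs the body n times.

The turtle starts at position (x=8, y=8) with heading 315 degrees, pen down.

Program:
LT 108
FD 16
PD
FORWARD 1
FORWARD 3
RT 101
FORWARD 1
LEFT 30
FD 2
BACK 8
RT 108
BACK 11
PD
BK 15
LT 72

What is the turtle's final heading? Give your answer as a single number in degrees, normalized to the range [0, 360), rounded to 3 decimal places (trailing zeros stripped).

Executing turtle program step by step:
Start: pos=(8,8), heading=315, pen down
LT 108: heading 315 -> 63
FD 16: (8,8) -> (15.264,22.256) [heading=63, draw]
PD: pen down
FD 1: (15.264,22.256) -> (15.718,23.147) [heading=63, draw]
FD 3: (15.718,23.147) -> (17.08,25.82) [heading=63, draw]
RT 101: heading 63 -> 322
FD 1: (17.08,25.82) -> (17.868,25.204) [heading=322, draw]
LT 30: heading 322 -> 352
FD 2: (17.868,25.204) -> (19.848,24.926) [heading=352, draw]
BK 8: (19.848,24.926) -> (11.926,26.04) [heading=352, draw]
RT 108: heading 352 -> 244
BK 11: (11.926,26.04) -> (16.748,35.926) [heading=244, draw]
PD: pen down
BK 15: (16.748,35.926) -> (23.324,49.408) [heading=244, draw]
LT 72: heading 244 -> 316
Final: pos=(23.324,49.408), heading=316, 8 segment(s) drawn

Answer: 316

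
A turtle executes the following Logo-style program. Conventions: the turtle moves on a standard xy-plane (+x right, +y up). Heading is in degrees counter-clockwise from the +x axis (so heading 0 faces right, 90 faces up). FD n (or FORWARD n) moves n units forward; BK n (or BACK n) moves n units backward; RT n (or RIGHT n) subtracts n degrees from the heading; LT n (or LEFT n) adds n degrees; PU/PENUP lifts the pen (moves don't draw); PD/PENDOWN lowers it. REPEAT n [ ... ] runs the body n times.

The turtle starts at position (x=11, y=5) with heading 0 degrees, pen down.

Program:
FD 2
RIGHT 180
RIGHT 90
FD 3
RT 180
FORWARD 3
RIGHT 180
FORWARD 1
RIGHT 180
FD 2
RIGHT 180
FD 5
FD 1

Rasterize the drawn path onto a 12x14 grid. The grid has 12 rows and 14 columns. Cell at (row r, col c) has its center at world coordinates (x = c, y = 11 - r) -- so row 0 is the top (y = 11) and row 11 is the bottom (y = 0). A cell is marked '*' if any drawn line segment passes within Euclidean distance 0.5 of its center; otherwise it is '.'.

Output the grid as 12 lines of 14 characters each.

Answer: ..............
.............*
.............*
.............*
.............*
.............*
...........***
.............*
..............
..............
..............
..............

Derivation:
Segment 0: (11,5) -> (13,5)
Segment 1: (13,5) -> (13,8)
Segment 2: (13,8) -> (13,5)
Segment 3: (13,5) -> (13,6)
Segment 4: (13,6) -> (13,4)
Segment 5: (13,4) -> (13,9)
Segment 6: (13,9) -> (13,10)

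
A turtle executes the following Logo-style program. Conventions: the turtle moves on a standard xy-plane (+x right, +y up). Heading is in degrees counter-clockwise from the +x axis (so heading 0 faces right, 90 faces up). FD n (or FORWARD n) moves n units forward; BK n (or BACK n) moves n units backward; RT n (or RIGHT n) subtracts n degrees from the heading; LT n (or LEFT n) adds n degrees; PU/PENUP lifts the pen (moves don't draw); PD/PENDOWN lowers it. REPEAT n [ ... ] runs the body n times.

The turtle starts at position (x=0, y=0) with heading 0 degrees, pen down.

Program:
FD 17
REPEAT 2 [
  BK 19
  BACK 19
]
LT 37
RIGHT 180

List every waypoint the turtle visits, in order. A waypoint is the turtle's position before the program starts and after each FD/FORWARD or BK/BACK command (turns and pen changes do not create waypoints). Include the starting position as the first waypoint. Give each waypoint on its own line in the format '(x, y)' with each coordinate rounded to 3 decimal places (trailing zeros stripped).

Executing turtle program step by step:
Start: pos=(0,0), heading=0, pen down
FD 17: (0,0) -> (17,0) [heading=0, draw]
REPEAT 2 [
  -- iteration 1/2 --
  BK 19: (17,0) -> (-2,0) [heading=0, draw]
  BK 19: (-2,0) -> (-21,0) [heading=0, draw]
  -- iteration 2/2 --
  BK 19: (-21,0) -> (-40,0) [heading=0, draw]
  BK 19: (-40,0) -> (-59,0) [heading=0, draw]
]
LT 37: heading 0 -> 37
RT 180: heading 37 -> 217
Final: pos=(-59,0), heading=217, 5 segment(s) drawn
Waypoints (6 total):
(0, 0)
(17, 0)
(-2, 0)
(-21, 0)
(-40, 0)
(-59, 0)

Answer: (0, 0)
(17, 0)
(-2, 0)
(-21, 0)
(-40, 0)
(-59, 0)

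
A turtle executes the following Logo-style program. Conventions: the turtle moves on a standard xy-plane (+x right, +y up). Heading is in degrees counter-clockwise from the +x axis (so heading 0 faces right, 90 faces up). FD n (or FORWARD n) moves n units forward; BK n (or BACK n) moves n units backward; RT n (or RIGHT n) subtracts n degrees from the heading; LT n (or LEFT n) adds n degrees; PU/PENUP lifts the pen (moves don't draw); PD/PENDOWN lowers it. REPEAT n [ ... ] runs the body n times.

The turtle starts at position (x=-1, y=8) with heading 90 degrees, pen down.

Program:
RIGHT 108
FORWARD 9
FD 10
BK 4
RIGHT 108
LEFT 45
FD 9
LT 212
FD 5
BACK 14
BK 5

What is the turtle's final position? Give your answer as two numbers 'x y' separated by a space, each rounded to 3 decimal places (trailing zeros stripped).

Answer: 23.859 -16.09

Derivation:
Executing turtle program step by step:
Start: pos=(-1,8), heading=90, pen down
RT 108: heading 90 -> 342
FD 9: (-1,8) -> (7.56,5.219) [heading=342, draw]
FD 10: (7.56,5.219) -> (17.07,2.129) [heading=342, draw]
BK 4: (17.07,2.129) -> (13.266,3.365) [heading=342, draw]
RT 108: heading 342 -> 234
LT 45: heading 234 -> 279
FD 9: (13.266,3.365) -> (14.674,-5.524) [heading=279, draw]
LT 212: heading 279 -> 131
FD 5: (14.674,-5.524) -> (11.393,-1.751) [heading=131, draw]
BK 14: (11.393,-1.751) -> (20.578,-12.317) [heading=131, draw]
BK 5: (20.578,-12.317) -> (23.859,-16.09) [heading=131, draw]
Final: pos=(23.859,-16.09), heading=131, 7 segment(s) drawn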